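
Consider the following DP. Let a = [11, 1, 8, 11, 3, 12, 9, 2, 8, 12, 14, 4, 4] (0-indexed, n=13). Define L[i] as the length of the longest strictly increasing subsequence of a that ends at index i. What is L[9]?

   i    0    1    2    3    4    5    6    7    8    9   10   11   12
a[i]   11    1    8   11    3   12    9    2    8   12   14    4    4
L[i]    1    1    2    3    2    4    3    2    3    4    5    3    3

4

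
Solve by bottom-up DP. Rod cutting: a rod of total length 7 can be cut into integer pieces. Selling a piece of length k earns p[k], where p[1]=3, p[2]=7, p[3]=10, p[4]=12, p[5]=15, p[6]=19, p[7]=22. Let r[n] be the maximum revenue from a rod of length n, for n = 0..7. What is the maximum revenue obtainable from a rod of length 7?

   n    0    1    2    3    4    5    6    7
r[n]    0    3    7   10   14   17   21   24

24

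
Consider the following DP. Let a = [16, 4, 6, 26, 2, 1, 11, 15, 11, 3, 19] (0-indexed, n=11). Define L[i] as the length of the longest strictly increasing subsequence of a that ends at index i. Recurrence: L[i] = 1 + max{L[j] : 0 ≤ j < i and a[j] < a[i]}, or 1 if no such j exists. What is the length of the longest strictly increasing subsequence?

5

   i    0    1    2    3    4    5    6    7    8    9   10
a[i]   16    4    6   26    2    1   11   15   11    3   19
L[i]    1    1    2    3    1    1    3    4    3    2    5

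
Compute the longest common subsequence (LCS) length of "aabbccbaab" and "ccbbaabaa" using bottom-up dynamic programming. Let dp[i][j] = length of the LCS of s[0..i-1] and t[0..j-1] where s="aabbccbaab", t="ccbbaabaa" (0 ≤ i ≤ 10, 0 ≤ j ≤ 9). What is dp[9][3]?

3

   ''  c  c  b  b  a  a  b  a  a
''  0  0  0  0  0  0  0  0  0  0
 a  0  0  0  0  0  1  1  1  1  1
 a  0  0  0  0  0  1  2  2  2  2
 b  0  0  0  1  1  1  2  3  3  3
 b  0  0  0  1  2  2  2  3  3  3
 c  0  1  1  1  2  2  2  3  3  3
 c  0  1  2  2  2  2  2  3  3  3
 b  0  1  2  3  3  3  3  3  3  3
 a  0  1  2  3  3  4  4  4  4  4
 a  0  1  2  3  3  4  5  5  5  5
 b  0  1  2  3  4  4  5  6  6  6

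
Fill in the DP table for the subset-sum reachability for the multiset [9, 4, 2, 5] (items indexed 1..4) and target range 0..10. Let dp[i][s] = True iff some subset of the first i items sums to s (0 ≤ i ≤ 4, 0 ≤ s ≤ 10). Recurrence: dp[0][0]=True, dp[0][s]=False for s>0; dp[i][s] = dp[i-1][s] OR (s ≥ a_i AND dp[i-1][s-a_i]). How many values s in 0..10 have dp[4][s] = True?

7

i\s   0   1   2   3   4   5   6   7   8   9  10
  0   T   F   F   F   F   F   F   F   F   F   F
  1   T   F   F   F   F   F   F   F   F   T   F
  2   T   F   F   F   T   F   F   F   F   T   F
  3   T   F   T   F   T   F   T   F   F   T   F
  4   T   F   T   F   T   T   T   T   F   T   F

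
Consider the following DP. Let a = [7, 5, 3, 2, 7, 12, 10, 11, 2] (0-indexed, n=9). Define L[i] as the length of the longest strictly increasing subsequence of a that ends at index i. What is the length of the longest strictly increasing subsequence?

   i    0    1    2    3    4    5    6    7    8
a[i]    7    5    3    2    7   12   10   11    2
L[i]    1    1    1    1    2    3    3    4    1

4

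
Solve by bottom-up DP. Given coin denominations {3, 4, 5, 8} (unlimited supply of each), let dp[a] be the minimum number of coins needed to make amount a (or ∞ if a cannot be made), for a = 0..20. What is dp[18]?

3

 a  0  1  2  3  4  5  6  7  8  9 10 11 12 13 14 15 16 17 18 19 20
dp  0  -  -  1  1  1  2  2  1  2  2  2  2  2  3  3  2  3  3  3  3
(- denotes ∞ / unreachable)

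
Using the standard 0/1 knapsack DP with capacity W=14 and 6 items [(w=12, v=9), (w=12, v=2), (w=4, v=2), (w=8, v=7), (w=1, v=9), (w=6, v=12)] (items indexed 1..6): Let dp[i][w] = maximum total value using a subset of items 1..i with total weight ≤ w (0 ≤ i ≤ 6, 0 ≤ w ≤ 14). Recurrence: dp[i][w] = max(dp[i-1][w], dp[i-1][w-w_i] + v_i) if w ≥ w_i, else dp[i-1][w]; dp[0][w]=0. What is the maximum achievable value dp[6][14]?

23

i\w   0   1   2   3   4   5   6   7   8   9  10  11  12  13  14
  0   0   0   0   0   0   0   0   0   0   0   0   0   0   0   0
  1   0   0   0   0   0   0   0   0   0   0   0   0   9   9   9
  2   0   0   0   0   0   0   0   0   0   0   0   0   9   9   9
  3   0   0   0   0   2   2   2   2   2   2   2   2   9   9   9
  4   0   0   0   0   2   2   2   2   7   7   7   7   9   9   9
  5   0   9   9   9   9  11  11  11  11  16  16  16  16  18  18
  6   0   9   9   9   9  11  12  21  21  21  21  23  23  23  23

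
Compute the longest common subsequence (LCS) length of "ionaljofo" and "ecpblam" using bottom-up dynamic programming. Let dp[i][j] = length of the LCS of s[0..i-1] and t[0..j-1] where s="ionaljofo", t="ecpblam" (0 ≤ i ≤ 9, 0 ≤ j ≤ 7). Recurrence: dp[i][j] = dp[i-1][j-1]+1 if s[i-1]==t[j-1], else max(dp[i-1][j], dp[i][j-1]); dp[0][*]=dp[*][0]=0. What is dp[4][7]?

   ''  e  c  p  b  l  a  m
''  0  0  0  0  0  0  0  0
 i  0  0  0  0  0  0  0  0
 o  0  0  0  0  0  0  0  0
 n  0  0  0  0  0  0  0  0
 a  0  0  0  0  0  0  1  1
 l  0  0  0  0  0  1  1  1
 j  0  0  0  0  0  1  1  1
 o  0  0  0  0  0  1  1  1
 f  0  0  0  0  0  1  1  1
 o  0  0  0  0  0  1  1  1

1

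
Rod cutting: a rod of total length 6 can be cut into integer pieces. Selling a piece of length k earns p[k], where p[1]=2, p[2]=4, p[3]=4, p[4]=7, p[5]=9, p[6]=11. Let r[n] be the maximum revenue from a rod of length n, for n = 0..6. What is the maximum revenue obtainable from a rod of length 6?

   n    0    1    2    3    4    5    6
r[n]    0    2    4    6    8   10   12

12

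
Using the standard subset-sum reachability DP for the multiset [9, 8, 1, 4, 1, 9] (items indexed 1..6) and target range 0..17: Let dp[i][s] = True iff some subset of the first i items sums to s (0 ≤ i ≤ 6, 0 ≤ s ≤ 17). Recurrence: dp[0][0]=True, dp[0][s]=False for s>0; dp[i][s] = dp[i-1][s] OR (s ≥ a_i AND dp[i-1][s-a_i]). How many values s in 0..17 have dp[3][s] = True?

6

i\s   0   1   2   3   4   5   6   7   8   9  10  11  12  13  14  15  16  17
  0   T   F   F   F   F   F   F   F   F   F   F   F   F   F   F   F   F   F
  1   T   F   F   F   F   F   F   F   F   T   F   F   F   F   F   F   F   F
  2   T   F   F   F   F   F   F   F   T   T   F   F   F   F   F   F   F   T
  3   T   T   F   F   F   F   F   F   T   T   T   F   F   F   F   F   F   T
  4   T   T   F   F   T   T   F   F   T   T   T   F   T   T   T   F   F   T
  5   T   T   T   F   T   T   T   F   T   T   T   T   T   T   T   T   F   T
  6   T   T   T   F   T   T   T   F   T   T   T   T   T   T   T   T   F   T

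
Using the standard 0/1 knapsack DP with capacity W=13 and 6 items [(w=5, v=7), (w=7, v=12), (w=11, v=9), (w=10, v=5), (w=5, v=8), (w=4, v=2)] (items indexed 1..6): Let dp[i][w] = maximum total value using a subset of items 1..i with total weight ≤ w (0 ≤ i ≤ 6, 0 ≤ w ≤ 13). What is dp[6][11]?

i\w   0   1   2   3   4   5   6   7   8   9  10  11  12  13
  0   0   0   0   0   0   0   0   0   0   0   0   0   0   0
  1   0   0   0   0   0   7   7   7   7   7   7   7   7   7
  2   0   0   0   0   0   7   7  12  12  12  12  12  19  19
  3   0   0   0   0   0   7   7  12  12  12  12  12  19  19
  4   0   0   0   0   0   7   7  12  12  12  12  12  19  19
  5   0   0   0   0   0   8   8  12  12  12  15  15  20  20
  6   0   0   0   0   2   8   8  12  12  12  15  15  20  20

15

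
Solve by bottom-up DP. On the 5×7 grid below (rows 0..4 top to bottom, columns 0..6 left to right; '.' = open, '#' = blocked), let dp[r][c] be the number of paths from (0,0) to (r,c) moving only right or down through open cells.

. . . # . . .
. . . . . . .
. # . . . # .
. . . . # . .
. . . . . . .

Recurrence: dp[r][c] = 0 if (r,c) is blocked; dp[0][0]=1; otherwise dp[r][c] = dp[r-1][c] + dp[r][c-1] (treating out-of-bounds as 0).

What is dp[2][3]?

r\c   0   1   2   3   4   5   6
  0   1   1   1   0   0   0   0
  1   1   2   3   3   3   3   3
  2   1   0   3   6   9   0   3
  3   1   1   4  10   0   0   3
  4   1   2   6  16  16  16  19

6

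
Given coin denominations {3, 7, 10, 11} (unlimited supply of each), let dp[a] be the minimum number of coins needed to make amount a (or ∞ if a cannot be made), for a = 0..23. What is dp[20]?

 a  0  1  2  3  4  5  6  7  8  9 10 11 12 13 14 15 16 17 18 19 20 21 22 23
dp  0  -  -  1  -  -  2  1  -  3  1  1  4  2  2  5  3  2  2  4  2  2  2  3
(- denotes ∞ / unreachable)

2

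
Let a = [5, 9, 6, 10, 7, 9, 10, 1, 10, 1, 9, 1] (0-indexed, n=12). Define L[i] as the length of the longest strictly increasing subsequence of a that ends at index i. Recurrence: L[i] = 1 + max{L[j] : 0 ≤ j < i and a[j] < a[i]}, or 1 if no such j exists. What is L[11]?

1

   i    0    1    2    3    4    5    6    7    8    9   10   11
a[i]    5    9    6   10    7    9   10    1   10    1    9    1
L[i]    1    2    2    3    3    4    5    1    5    1    4    1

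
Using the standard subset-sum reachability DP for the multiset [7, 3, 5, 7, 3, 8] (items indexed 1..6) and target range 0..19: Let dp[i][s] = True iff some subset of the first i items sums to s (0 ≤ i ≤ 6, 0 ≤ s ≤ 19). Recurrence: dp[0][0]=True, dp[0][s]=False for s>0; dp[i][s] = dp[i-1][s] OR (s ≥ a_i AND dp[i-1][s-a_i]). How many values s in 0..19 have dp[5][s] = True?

i\s   0   1   2   3   4   5   6   7   8   9  10  11  12  13  14  15  16  17  18  19
  0   T   F   F   F   F   F   F   F   F   F   F   F   F   F   F   F   F   F   F   F
  1   T   F   F   F   F   F   F   T   F   F   F   F   F   F   F   F   F   F   F   F
  2   T   F   F   T   F   F   F   T   F   F   T   F   F   F   F   F   F   F   F   F
  3   T   F   F   T   F   T   F   T   T   F   T   F   T   F   F   T   F   F   F   F
  4   T   F   F   T   F   T   F   T   T   F   T   F   T   F   T   T   F   T   F   T
  5   T   F   F   T   F   T   T   T   T   F   T   T   T   T   T   T   F   T   T   T
  6   T   F   F   T   F   T   T   T   T   F   T   T   T   T   T   T   T   T   T   T

15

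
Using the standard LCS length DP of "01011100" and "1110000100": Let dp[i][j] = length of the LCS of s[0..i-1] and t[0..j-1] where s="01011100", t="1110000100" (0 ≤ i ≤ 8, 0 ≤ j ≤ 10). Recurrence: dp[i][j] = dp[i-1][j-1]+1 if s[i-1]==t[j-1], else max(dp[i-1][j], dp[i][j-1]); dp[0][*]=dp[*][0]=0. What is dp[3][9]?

   ''  1  1  1  0  0  0  0  1  0  0
''  0  0  0  0  0  0  0  0  0  0  0
 0  0  0  0  0  1  1  1  1  1  1  1
 1  0  1  1  1  1  1  1  1  2  2  2
 0  0  1  1  1  2  2  2  2  2  3  3
 1  0  1  2  2  2  2  2  2  3  3  3
 1  0  1  2  3  3  3  3  3  3  3  3
 1  0  1  2  3  3  3  3  3  4  4  4
 0  0  1  2  3  4  4  4  4  4  5  5
 0  0  1  2  3  4  5  5  5  5  5  6

3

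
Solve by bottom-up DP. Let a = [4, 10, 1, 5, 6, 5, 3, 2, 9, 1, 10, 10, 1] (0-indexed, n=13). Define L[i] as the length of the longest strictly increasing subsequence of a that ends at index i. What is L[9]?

   i    0    1    2    3    4    5    6    7    8    9   10   11   12
a[i]    4   10    1    5    6    5    3    2    9    1   10   10    1
L[i]    1    2    1    2    3    2    2    2    4    1    5    5    1

1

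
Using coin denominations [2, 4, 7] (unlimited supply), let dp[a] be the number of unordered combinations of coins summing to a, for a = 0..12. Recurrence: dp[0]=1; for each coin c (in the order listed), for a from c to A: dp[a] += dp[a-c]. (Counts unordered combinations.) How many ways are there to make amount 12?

after  coin     0     1     2     3     4     5     6     7     8     9    10    11    12
          2     1     0     1     0     1     0     1     0     1     0     1     0     1
          4     1     0     1     0     2     0     2     0     3     0     3     0     4
          7     1     0     1     0     2     0     2     1     3     1     3     2     4

4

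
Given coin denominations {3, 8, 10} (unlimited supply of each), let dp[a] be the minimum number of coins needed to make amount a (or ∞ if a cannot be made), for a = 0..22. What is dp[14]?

 a  0  1  2  3  4  5  6  7  8  9 10 11 12 13 14 15 16 17 18 19 20 21 22
dp  0  -  -  1  -  -  2  -  1  3  1  2  4  2  3  5  2  4  2  3  2  3  4
(- denotes ∞ / unreachable)

3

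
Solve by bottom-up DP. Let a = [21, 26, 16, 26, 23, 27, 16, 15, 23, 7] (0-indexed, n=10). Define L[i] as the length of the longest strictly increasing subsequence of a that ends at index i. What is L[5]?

3

   i    0    1    2    3    4    5    6    7    8    9
a[i]   21   26   16   26   23   27   16   15   23    7
L[i]    1    2    1    2    2    3    1    1    2    1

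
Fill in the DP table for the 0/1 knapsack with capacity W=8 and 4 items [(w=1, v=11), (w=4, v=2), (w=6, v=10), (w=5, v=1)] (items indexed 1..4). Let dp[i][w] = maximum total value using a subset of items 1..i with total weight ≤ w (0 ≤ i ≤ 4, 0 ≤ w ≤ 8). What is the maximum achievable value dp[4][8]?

21

i\w   0   1   2   3   4   5   6   7   8
  0   0   0   0   0   0   0   0   0   0
  1   0  11  11  11  11  11  11  11  11
  2   0  11  11  11  11  13  13  13  13
  3   0  11  11  11  11  13  13  21  21
  4   0  11  11  11  11  13  13  21  21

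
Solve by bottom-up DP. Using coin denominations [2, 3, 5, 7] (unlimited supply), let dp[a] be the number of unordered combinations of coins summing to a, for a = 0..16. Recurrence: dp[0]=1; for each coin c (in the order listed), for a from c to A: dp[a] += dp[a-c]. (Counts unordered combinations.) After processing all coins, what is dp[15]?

after  coin     0     1     2     3     4     5     6     7     8     9    10    11    12    13    14    15    16
          2     1     0     1     0     1     0     1     0     1     0     1     0     1     0     1     0     1
          3     1     0     1     1     1     1     2     1     2     2     2     2     3     2     3     3     3
          5     1     0     1     1     1     2     2     2     3     3     4     4     5     5     6     7     7
          7     1     0     1     1     1     2     2     3     3     4     5     5     7     7     9    10    11

10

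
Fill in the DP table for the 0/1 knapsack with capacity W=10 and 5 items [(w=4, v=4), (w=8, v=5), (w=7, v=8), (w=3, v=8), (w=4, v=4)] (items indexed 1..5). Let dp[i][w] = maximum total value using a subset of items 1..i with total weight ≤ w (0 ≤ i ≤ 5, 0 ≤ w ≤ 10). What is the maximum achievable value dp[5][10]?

i\w   0   1   2   3   4   5   6   7   8   9  10
  0   0   0   0   0   0   0   0   0   0   0   0
  1   0   0   0   0   4   4   4   4   4   4   4
  2   0   0   0   0   4   4   4   4   5   5   5
  3   0   0   0   0   4   4   4   8   8   8   8
  4   0   0   0   8   8   8   8  12  12  12  16
  5   0   0   0   8   8   8   8  12  12  12  16

16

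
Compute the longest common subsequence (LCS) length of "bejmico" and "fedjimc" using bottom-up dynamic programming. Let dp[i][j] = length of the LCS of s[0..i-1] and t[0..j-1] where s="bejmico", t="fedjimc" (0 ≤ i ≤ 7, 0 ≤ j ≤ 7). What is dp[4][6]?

   ''  f  e  d  j  i  m  c
''  0  0  0  0  0  0  0  0
 b  0  0  0  0  0  0  0  0
 e  0  0  1  1  1  1  1  1
 j  0  0  1  1  2  2  2  2
 m  0  0  1  1  2  2  3  3
 i  0  0  1  1  2  3  3  3
 c  0  0  1  1  2  3  3  4
 o  0  0  1  1  2  3  3  4

3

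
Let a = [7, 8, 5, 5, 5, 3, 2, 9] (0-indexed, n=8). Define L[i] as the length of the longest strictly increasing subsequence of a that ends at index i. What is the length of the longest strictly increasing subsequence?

   i    0    1    2    3    4    5    6    7
a[i]    7    8    5    5    5    3    2    9
L[i]    1    2    1    1    1    1    1    3

3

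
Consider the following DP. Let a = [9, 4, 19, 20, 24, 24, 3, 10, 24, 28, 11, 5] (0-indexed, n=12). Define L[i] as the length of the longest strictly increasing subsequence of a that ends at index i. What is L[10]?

3

   i    0    1    2    3    4    5    6    7    8    9   10   11
a[i]    9    4   19   20   24   24    3   10   24   28   11    5
L[i]    1    1    2    3    4    4    1    2    4    5    3    2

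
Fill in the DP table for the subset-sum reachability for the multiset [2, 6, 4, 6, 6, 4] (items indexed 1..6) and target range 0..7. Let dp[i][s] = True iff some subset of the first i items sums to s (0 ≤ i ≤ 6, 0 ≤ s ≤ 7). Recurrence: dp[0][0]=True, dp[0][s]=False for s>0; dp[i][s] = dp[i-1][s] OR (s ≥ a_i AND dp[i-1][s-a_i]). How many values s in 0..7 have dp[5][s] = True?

i\s   0   1   2   3   4   5   6   7
  0   T   F   F   F   F   F   F   F
  1   T   F   T   F   F   F   F   F
  2   T   F   T   F   F   F   T   F
  3   T   F   T   F   T   F   T   F
  4   T   F   T   F   T   F   T   F
  5   T   F   T   F   T   F   T   F
  6   T   F   T   F   T   F   T   F

4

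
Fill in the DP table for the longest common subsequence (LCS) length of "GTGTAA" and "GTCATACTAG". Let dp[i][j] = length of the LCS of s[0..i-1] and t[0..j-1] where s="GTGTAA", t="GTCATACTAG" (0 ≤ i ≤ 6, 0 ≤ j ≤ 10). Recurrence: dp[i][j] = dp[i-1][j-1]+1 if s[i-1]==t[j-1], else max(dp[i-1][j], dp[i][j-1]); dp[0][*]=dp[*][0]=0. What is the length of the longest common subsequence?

5

   ''  G  T  C  A  T  A  C  T  A  G
''  0  0  0  0  0  0  0  0  0  0  0
 G  0  1  1  1  1  1  1  1  1  1  1
 T  0  1  2  2  2  2  2  2  2  2  2
 G  0  1  2  2  2  2  2  2  2  2  3
 T  0  1  2  2  2  3  3  3  3  3  3
 A  0  1  2  2  3  3  4  4  4  4  4
 A  0  1  2  2  3  3  4  4  4  5  5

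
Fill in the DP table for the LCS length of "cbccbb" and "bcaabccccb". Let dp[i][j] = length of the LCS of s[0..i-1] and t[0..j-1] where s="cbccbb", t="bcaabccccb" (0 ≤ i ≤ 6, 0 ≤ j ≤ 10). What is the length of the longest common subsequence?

   ''  b  c  a  a  b  c  c  c  c  b
''  0  0  0  0  0  0  0  0  0  0  0
 c  0  0  1  1  1  1  1  1  1  1  1
 b  0  1  1  1  1  2  2  2  2  2  2
 c  0  1  2  2  2  2  3  3  3  3  3
 c  0  1  2  2  2  2  3  4  4  4  4
 b  0  1  2  2  2  3  3  4  4  4  5
 b  0  1  2  2  2  3  3  4  4  4  5

5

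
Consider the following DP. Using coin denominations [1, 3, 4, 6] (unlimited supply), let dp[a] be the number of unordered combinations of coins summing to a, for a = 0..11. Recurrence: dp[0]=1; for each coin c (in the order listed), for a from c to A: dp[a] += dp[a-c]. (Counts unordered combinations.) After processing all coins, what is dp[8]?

7

after  coin     0     1     2     3     4     5     6     7     8     9    10    11
          1     1     1     1     1     1     1     1     1     1     1     1     1
          3     1     1     1     2     2     2     3     3     3     4     4     4
          4     1     1     1     2     3     3     4     5     6     7     8     9
          6     1     1     1     2     3     3     5     6     7     9    11    12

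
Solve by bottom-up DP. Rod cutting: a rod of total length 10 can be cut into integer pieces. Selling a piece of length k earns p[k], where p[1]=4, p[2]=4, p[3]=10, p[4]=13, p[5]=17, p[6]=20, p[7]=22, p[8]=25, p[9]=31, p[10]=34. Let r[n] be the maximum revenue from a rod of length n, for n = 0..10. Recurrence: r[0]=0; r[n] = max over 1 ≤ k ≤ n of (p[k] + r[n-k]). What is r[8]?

32

   n    0    1    2    3    4    5    6    7    8    9   10
r[n]    0    4    8   12   16   20   24   28   32   36   40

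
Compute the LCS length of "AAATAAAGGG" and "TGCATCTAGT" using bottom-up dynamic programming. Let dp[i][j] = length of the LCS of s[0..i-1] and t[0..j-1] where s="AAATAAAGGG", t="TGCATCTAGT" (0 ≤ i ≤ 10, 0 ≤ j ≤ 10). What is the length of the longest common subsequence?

4

   ''  T  G  C  A  T  C  T  A  G  T
''  0  0  0  0  0  0  0  0  0  0  0
 A  0  0  0  0  1  1  1  1  1  1  1
 A  0  0  0  0  1  1  1  1  2  2  2
 A  0  0  0  0  1  1  1  1  2  2  2
 T  0  1  1  1  1  2  2  2  2  2  3
 A  0  1  1  1  2  2  2  2  3  3  3
 A  0  1  1  1  2  2  2  2  3  3  3
 A  0  1  1  1  2  2  2  2  3  3  3
 G  0  1  2  2  2  2  2  2  3  4  4
 G  0  1  2  2  2  2  2  2  3  4  4
 G  0  1  2  2  2  2  2  2  3  4  4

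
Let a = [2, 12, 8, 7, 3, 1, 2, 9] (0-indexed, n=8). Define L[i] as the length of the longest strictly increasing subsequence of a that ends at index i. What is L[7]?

3

   i    0    1    2    3    4    5    6    7
a[i]    2   12    8    7    3    1    2    9
L[i]    1    2    2    2    2    1    2    3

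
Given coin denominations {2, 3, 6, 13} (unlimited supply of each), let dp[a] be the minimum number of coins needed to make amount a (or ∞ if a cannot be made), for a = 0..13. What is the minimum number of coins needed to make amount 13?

 a  0  1  2  3  4  5  6  7  8  9 10 11 12 13
dp  0  -  1  1  2  2  1  3  2  2  3  3  2  1
(- denotes ∞ / unreachable)

1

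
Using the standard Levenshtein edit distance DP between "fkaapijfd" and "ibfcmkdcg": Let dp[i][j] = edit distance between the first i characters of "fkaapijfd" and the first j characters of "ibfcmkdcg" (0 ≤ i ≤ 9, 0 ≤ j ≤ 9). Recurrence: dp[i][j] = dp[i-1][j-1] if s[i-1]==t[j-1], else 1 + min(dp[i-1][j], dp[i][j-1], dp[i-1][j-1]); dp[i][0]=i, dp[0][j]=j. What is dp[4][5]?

   ''  i  b  f  c  m  k  d  c  g
''  0  1  2  3  4  5  6  7  8  9
 f  1  1  2  2  3  4  5  6  7  8
 k  2  2  2  3  3  4  4  5  6  7
 a  3  3  3  3  4  4  5  5  6  7
 a  4  4  4  4  4  5  5  6  6  7
 p  5  5  5  5  5  5  6  6  7  7
 i  6  5  6  6  6  6  6  7  7  8
 j  7  6  6  7  7  7  7  7  8  8
 f  8  7  7  6  7  8  8  8  8  9
 d  9  8  8  7  7  8  9  8  9  9

5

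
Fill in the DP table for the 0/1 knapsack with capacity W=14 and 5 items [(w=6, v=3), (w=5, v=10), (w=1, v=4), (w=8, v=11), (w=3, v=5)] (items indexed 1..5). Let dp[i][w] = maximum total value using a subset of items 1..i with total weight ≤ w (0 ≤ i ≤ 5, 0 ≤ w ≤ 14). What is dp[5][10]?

19

i\w   0   1   2   3   4   5   6   7   8   9  10  11  12  13  14
  0   0   0   0   0   0   0   0   0   0   0   0   0   0   0   0
  1   0   0   0   0   0   0   3   3   3   3   3   3   3   3   3
  2   0   0   0   0   0  10  10  10  10  10  10  13  13  13  13
  3   0   4   4   4   4  10  14  14  14  14  14  14  17  17  17
  4   0   4   4   4   4  10  14  14  14  15  15  15  17  21  25
  5   0   4   4   5   9  10  14  14  15  19  19  19  20  21  25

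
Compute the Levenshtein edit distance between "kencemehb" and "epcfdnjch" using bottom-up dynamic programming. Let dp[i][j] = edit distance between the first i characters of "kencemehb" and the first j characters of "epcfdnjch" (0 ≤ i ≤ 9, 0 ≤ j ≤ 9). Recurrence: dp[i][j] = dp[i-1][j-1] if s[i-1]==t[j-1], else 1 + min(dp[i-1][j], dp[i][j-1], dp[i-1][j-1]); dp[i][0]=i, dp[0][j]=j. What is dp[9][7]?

7

   ''  e  p  c  f  d  n  j  c  h
''  0  1  2  3  4  5  6  7  8  9
 k  1  1  2  3  4  5  6  7  8  9
 e  2  1  2  3  4  5  6  7  8  9
 n  3  2  2  3  4  5  5  6  7  8
 c  4  3  3  2  3  4  5  6  6  7
 e  5  4  4  3  3  4  5  6  7  7
 m  6  5  5  4  4  4  5  6  7  8
 e  7  6  6  5  5  5  5  6  7  8
 h  8  7  7  6  6  6  6  6  7  7
 b  9  8  8  7  7  7  7  7  7  8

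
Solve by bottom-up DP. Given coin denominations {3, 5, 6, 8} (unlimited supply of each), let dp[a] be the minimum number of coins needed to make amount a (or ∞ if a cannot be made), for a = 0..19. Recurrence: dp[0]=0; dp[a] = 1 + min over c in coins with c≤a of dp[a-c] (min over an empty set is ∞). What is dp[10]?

 a  0  1  2  3  4  5  6  7  8  9 10 11 12 13 14 15 16 17 18 19
dp  0  -  -  1  -  1  1  -  1  2  2  2  2  2  2  3  2  3  3  3
(- denotes ∞ / unreachable)

2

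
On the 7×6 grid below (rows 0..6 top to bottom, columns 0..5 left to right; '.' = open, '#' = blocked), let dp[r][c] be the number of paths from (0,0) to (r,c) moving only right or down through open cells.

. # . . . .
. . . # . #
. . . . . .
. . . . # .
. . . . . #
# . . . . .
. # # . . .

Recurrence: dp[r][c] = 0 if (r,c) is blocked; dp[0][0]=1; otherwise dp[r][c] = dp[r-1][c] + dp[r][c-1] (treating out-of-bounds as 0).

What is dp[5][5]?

52

r\c   0   1   2   3   4   5
  0   1   0   0   0   0   0
  1   1   1   1   0   0   0
  2   1   2   3   3   3   3
  3   1   3   6   9   0   3
  4   1   4  10  19  19   0
  5   0   4  14  33  52  52
  6   0   0   0  33  85 137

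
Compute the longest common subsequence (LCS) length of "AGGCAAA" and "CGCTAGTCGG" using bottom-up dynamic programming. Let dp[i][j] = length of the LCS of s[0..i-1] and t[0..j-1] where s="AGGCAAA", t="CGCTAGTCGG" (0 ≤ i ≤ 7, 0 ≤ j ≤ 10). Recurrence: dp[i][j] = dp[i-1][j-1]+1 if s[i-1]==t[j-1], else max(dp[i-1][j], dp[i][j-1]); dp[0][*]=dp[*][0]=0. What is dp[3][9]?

3

   ''  C  G  C  T  A  G  T  C  G  G
''  0  0  0  0  0  0  0  0  0  0  0
 A  0  0  0  0  0  1  1  1  1  1  1
 G  0  0  1  1  1  1  2  2  2  2  2
 G  0  0  1  1  1  1  2  2  2  3  3
 C  0  1  1  2  2  2  2  2  3  3  3
 A  0  1  1  2  2  3  3  3  3  3  3
 A  0  1  1  2  2  3  3  3  3  3  3
 A  0  1  1  2  2  3  3  3  3  3  3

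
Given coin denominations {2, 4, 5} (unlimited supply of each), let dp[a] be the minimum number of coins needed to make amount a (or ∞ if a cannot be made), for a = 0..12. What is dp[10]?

2

 a  0  1  2  3  4  5  6  7  8  9 10 11 12
dp  0  -  1  -  1  1  2  2  2  2  2  3  3
(- denotes ∞ / unreachable)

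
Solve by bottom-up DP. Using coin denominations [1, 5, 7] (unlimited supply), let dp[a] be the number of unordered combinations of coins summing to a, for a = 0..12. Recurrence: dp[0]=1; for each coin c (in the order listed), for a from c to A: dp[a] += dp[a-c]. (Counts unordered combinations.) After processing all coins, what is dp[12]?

5

after  coin     0     1     2     3     4     5     6     7     8     9    10    11    12
          1     1     1     1     1     1     1     1     1     1     1     1     1     1
          5     1     1     1     1     1     2     2     2     2     2     3     3     3
          7     1     1     1     1     1     2     2     3     3     3     4     4     5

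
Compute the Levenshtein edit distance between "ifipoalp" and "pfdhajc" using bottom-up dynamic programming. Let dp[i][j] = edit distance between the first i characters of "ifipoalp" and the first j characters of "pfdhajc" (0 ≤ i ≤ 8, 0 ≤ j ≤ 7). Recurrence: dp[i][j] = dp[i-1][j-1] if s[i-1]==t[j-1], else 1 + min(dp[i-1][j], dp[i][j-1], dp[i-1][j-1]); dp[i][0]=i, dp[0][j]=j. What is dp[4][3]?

3

   ''  p  f  d  h  a  j  c
''  0  1  2  3  4  5  6  7
 i  1  1  2  3  4  5  6  7
 f  2  2  1  2  3  4  5  6
 i  3  3  2  2  3  4  5  6
 p  4  3  3  3  3  4  5  6
 o  5  4  4  4  4  4  5  6
 a  6  5  5  5  5  4  5  6
 l  7  6  6  6  6  5  5  6
 p  8  7  7  7  7  6  6  6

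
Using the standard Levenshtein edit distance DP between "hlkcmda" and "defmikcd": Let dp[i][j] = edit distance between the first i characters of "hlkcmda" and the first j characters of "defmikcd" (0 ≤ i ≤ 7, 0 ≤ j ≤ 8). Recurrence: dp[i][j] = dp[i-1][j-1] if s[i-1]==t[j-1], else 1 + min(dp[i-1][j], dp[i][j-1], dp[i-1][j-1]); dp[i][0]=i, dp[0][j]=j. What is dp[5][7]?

   ''  d  e  f  m  i  k  c  d
''  0  1  2  3  4  5  6  7  8
 h  1  1  2  3  4  5  6  7  8
 l  2  2  2  3  4  5  6  7  8
 k  3  3  3  3  4  5  5  6  7
 c  4  4  4  4  4  5  6  5  6
 m  5  5  5  5  4  5  6  6  6
 d  6  5  6  6  5  5  6  7  6
 a  7  6  6  7  6  6  6  7  7

6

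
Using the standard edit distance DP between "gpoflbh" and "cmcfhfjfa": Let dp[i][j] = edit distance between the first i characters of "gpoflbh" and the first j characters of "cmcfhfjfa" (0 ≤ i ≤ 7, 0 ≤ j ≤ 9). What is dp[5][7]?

6

   ''  c  m  c  f  h  f  j  f  a
''  0  1  2  3  4  5  6  7  8  9
 g  1  1  2  3  4  5  6  7  8  9
 p  2  2  2  3  4  5  6  7  8  9
 o  3  3  3  3  4  5  6  7  8  9
 f  4  4  4  4  3  4  5  6  7  8
 l  5  5  5  5  4  4  5  6  7  8
 b  6  6  6  6  5  5  5  6  7  8
 h  7  7  7  7  6  5  6  6  7  8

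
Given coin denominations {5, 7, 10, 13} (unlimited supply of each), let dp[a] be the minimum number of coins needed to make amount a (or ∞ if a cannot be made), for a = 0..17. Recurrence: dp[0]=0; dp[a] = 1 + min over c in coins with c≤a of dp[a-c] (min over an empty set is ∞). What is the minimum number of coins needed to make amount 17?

 a  0  1  2  3  4  5  6  7  8  9 10 11 12 13 14 15 16 17
dp  0  -  -  -  -  1  -  1  -  -  1  -  2  1  2  2  -  2
(- denotes ∞ / unreachable)

2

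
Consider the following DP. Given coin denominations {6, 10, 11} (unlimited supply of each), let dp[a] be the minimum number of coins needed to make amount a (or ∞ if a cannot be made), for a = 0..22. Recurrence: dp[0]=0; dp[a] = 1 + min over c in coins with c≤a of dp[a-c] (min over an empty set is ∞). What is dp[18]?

 a  0  1  2  3  4  5  6  7  8  9 10 11 12 13 14 15 16 17 18 19 20 21 22
dp  0  -  -  -  -  -  1  -  -  -  1  1  2  -  -  -  2  2  3  -  2  2  2
(- denotes ∞ / unreachable)

3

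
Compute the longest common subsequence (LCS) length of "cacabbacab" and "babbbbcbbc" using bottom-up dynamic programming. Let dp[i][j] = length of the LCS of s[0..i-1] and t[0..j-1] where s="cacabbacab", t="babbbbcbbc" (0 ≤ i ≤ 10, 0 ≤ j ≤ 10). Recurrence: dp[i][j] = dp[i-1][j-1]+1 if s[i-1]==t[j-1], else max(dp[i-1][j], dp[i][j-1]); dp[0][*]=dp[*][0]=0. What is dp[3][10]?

   ''  b  a  b  b  b  b  c  b  b  c
''  0  0  0  0  0  0  0  0  0  0  0
 c  0  0  0  0  0  0  0  1  1  1  1
 a  0  0  1  1  1  1  1  1  1  1  1
 c  0  0  1  1  1  1  1  2  2  2  2
 a  0  0  1  1  1  1  1  2  2  2  2
 b  0  1  1  2  2  2  2  2  3  3  3
 b  0  1  1  2  3  3  3  3  3  4  4
 a  0  1  2  2  3  3  3  3  3  4  4
 c  0  1  2  2  3  3  3  4  4  4  5
 a  0  1  2  2  3  3  3  4  4  4  5
 b  0  1  2  3  3  4  4  4  5  5  5

2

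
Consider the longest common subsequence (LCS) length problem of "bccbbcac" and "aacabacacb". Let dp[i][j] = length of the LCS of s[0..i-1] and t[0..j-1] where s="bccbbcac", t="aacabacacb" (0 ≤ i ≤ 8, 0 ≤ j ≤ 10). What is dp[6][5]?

   ''  a  a  c  a  b  a  c  a  c  b
''  0  0  0  0  0  0  0  0  0  0  0
 b  0  0  0  0  0  1  1  1  1  1  1
 c  0  0  0  1  1  1  1  2  2  2  2
 c  0  0  0  1  1  1  1  2  2  3  3
 b  0  0  0  1  1  2  2  2  2  3  4
 b  0  0  0  1  1  2  2  2  2  3  4
 c  0  0  0  1  1  2  2  3  3  3  4
 a  0  1  1  1  2  2  3  3  4  4  4
 c  0  1  1  2  2  2  3  4  4  5  5

2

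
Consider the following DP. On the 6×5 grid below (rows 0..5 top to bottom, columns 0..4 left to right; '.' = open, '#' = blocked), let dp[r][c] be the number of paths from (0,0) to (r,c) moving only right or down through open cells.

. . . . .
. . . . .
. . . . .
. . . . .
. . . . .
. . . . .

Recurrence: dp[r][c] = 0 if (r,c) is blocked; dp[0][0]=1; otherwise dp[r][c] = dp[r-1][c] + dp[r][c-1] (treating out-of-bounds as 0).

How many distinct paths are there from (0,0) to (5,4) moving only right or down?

r\c   0   1   2   3   4
  0   1   1   1   1   1
  1   1   2   3   4   5
  2   1   3   6  10  15
  3   1   4  10  20  35
  4   1   5  15  35  70
  5   1   6  21  56 126

126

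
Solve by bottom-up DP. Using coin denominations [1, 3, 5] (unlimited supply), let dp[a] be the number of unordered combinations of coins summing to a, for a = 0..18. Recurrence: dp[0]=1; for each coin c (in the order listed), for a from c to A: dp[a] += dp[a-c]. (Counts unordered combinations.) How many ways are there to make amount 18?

17

after  coin     0     1     2     3     4     5     6     7     8     9    10    11    12    13    14    15    16    17    18
          1     1     1     1     1     1     1     1     1     1     1     1     1     1     1     1     1     1     1     1
          3     1     1     1     2     2     2     3     3     3     4     4     4     5     5     5     6     6     6     7
          5     1     1     1     2     2     3     4     4     5     6     7     8     9    10    11    13    14    15    17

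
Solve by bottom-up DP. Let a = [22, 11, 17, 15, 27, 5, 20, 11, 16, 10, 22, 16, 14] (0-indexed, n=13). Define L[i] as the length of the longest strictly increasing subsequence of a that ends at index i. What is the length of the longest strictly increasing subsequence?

4

   i    0    1    2    3    4    5    6    7    8    9   10   11   12
a[i]   22   11   17   15   27    5   20   11   16   10   22   16   14
L[i]    1    1    2    2    3    1    3    2    3    2    4    3    3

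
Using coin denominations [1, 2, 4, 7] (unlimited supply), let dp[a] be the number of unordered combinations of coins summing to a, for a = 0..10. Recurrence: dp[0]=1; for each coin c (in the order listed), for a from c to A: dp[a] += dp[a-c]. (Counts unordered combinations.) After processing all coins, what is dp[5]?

4

after  coin     0     1     2     3     4     5     6     7     8     9    10
          1     1     1     1     1     1     1     1     1     1     1     1
          2     1     1     2     2     3     3     4     4     5     5     6
          4     1     1     2     2     4     4     6     6     9     9    12
          7     1     1     2     2     4     4     6     7    10    11    14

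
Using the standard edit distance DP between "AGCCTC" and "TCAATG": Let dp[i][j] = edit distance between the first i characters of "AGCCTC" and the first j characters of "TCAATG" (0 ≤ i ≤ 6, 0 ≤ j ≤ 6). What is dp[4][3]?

3

   ''  T  C  A  A  T  G
''  0  1  2  3  4  5  6
 A  1  1  2  2  3  4  5
 G  2  2  2  3  3  4  4
 C  3  3  2  3  4  4  5
 C  4  4  3  3  4  5  5
 T  5  4  4  4  4  4  5
 C  6  5  4  5  5  5  5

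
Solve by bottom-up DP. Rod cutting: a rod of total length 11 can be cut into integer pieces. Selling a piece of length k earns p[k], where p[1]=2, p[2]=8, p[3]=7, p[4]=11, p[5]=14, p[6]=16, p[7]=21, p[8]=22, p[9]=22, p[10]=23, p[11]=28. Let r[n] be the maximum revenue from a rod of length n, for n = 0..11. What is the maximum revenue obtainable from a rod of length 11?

   n    0    1    2    3    4    5    6    7    8    9   10   11
r[n]    0    2    8   10   16   18   24   26   32   34   40   42

42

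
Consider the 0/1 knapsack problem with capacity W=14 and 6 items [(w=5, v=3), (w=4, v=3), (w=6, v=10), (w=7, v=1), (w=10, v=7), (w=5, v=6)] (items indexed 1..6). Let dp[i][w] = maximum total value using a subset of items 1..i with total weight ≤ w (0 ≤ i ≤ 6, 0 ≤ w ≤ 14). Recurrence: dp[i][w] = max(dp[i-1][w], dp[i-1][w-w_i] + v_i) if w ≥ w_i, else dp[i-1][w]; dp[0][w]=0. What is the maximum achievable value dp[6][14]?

i\w   0   1   2   3   4   5   6   7   8   9  10  11  12  13  14
  0   0   0   0   0   0   0   0   0   0   0   0   0   0   0   0
  1   0   0   0   0   0   3   3   3   3   3   3   3   3   3   3
  2   0   0   0   0   3   3   3   3   3   6   6   6   6   6   6
  3   0   0   0   0   3   3  10  10  10  10  13  13  13  13  13
  4   0   0   0   0   3   3  10  10  10  10  13  13  13  13  13
  5   0   0   0   0   3   3  10  10  10  10  13  13  13  13  13
  6   0   0   0   0   3   6  10  10  10  10  13  16  16  16  16

16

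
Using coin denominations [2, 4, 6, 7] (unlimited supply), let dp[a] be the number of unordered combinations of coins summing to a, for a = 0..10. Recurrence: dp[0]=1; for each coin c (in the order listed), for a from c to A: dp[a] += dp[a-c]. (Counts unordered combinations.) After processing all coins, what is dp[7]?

after  coin     0     1     2     3     4     5     6     7     8     9    10
          2     1     0     1     0     1     0     1     0     1     0     1
          4     1     0     1     0     2     0     2     0     3     0     3
          6     1     0     1     0     2     0     3     0     4     0     5
          7     1     0     1     0     2     0     3     1     4     1     5

1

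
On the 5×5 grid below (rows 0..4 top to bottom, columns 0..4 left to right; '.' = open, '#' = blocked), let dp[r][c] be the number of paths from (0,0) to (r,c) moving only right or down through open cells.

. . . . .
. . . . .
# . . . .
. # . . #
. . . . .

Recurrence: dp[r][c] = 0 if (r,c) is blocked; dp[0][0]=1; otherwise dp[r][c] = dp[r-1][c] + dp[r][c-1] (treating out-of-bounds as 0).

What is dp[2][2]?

r\c   0   1   2   3   4
  0   1   1   1   1   1
  1   1   2   3   4   5
  2   0   2   5   9  14
  3   0   0   5  14   0
  4   0   0   5  19  19

5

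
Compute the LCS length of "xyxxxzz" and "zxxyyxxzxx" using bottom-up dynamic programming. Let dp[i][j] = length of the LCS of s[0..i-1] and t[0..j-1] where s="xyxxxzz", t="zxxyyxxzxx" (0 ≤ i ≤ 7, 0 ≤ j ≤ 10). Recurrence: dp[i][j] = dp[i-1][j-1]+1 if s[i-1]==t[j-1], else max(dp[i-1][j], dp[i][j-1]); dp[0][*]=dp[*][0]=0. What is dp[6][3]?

2

   ''  z  x  x  y  y  x  x  z  x  x
''  0  0  0  0  0  0  0  0  0  0  0
 x  0  0  1  1  1  1  1  1  1  1  1
 y  0  0  1  1  2  2  2  2  2  2  2
 x  0  0  1  2  2  2  3  3  3  3  3
 x  0  0  1  2  2  2  3  4  4  4  4
 x  0  0  1  2  2  2  3  4  4  5  5
 z  0  1  1  2  2  2  3  4  5  5  5
 z  0  1  1  2  2  2  3  4  5  5  5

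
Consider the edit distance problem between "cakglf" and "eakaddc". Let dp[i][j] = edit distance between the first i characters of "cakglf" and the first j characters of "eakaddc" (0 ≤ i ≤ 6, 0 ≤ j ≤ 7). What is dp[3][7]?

   ''  e  a  k  a  d  d  c
''  0  1  2  3  4  5  6  7
 c  1  1  2  3  4  5  6  6
 a  2  2  1  2  3  4  5  6
 k  3  3  2  1  2  3  4  5
 g  4  4  3  2  2  3  4  5
 l  5  5  4  3  3  3  4  5
 f  6  6  5  4  4  4  4  5

5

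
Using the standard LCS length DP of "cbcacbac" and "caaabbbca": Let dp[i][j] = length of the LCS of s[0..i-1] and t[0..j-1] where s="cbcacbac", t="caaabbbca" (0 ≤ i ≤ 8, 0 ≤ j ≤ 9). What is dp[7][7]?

   ''  c  a  a  a  b  b  b  c  a
''  0  0  0  0  0  0  0  0  0  0
 c  0  1  1  1  1  1  1  1  1  1
 b  0  1  1  1  1  2  2  2  2  2
 c  0  1  1  1  1  2  2  2  3  3
 a  0  1  2  2  2  2  2  2  3  4
 c  0  1  2  2  2  2  2  2  3  4
 b  0  1  2  2  2  3  3  3  3  4
 a  0  1  2  3  3  3  3  3  3  4
 c  0  1  2  3  3  3  3  3  4  4

3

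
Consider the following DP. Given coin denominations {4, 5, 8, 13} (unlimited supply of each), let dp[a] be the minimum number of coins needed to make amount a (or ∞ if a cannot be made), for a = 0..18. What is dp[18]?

 a  0  1  2  3  4  5  6  7  8  9 10 11 12 13 14 15 16 17 18
dp  0  -  -  -  1  1  -  -  1  2  2  -  2  1  3  3  2  2  2
(- denotes ∞ / unreachable)

2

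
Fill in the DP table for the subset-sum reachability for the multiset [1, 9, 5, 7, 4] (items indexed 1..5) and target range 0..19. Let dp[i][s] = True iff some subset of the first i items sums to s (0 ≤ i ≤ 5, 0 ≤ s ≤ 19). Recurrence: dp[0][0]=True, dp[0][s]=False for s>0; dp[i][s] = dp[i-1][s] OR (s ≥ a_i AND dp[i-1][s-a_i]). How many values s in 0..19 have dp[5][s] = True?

18

i\s   0   1   2   3   4   5   6   7   8   9  10  11  12  13  14  15  16  17  18  19
  0   T   F   F   F   F   F   F   F   F   F   F   F   F   F   F   F   F   F   F   F
  1   T   T   F   F   F   F   F   F   F   F   F   F   F   F   F   F   F   F   F   F
  2   T   T   F   F   F   F   F   F   F   T   T   F   F   F   F   F   F   F   F   F
  3   T   T   F   F   F   T   T   F   F   T   T   F   F   F   T   T   F   F   F   F
  4   T   T   F   F   F   T   T   T   T   T   T   F   T   T   T   T   T   T   F   F
  5   T   T   F   F   T   T   T   T   T   T   T   T   T   T   T   T   T   T   T   T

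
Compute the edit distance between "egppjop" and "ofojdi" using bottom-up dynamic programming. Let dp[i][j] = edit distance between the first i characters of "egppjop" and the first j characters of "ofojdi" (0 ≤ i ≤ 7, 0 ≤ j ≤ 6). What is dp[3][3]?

   ''  o  f  o  j  d  i
''  0  1  2  3  4  5  6
 e  1  1  2  3  4  5  6
 g  2  2  2  3  4  5  6
 p  3  3  3  3  4  5  6
 p  4  4  4  4  4  5  6
 j  5  5  5  5  4  5  6
 o  6  5  6  5  5  5  6
 p  7  6  6  6  6  6  6

3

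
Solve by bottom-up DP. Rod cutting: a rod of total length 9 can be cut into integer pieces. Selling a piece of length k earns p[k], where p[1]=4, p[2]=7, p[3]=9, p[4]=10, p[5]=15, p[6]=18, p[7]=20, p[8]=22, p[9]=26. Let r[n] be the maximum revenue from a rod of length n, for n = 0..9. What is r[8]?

32

   n    0    1    2    3    4    5    6    7    8    9
r[n]    0    4    8   12   16   20   24   28   32   36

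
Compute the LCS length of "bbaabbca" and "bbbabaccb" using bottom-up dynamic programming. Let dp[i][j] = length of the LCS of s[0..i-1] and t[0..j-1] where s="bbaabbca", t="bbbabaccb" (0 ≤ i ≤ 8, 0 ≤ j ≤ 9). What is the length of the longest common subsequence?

   ''  b  b  b  a  b  a  c  c  b
''  0  0  0  0  0  0  0  0  0  0
 b  0  1  1  1  1  1  1  1  1  1
 b  0  1  2  2  2  2  2  2  2  2
 a  0  1  2  2  3  3  3  3  3  3
 a  0  1  2  2  3  3  4  4  4  4
 b  0  1  2  3  3  4  4  4  4  5
 b  0  1  2  3  3  4  4  4  4  5
 c  0  1  2  3  3  4  4  5  5  5
 a  0  1  2  3  4  4  5  5  5  5

5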